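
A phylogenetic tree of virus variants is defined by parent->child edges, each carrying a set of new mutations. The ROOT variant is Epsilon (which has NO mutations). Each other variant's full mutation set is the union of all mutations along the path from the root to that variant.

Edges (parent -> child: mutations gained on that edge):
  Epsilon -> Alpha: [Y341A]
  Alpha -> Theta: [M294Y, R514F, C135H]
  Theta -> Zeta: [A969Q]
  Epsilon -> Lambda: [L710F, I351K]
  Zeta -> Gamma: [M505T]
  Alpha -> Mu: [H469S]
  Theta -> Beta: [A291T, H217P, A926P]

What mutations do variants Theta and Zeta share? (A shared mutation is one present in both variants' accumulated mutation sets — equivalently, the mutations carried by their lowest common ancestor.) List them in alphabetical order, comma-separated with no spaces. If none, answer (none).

Answer: C135H,M294Y,R514F,Y341A

Derivation:
Accumulating mutations along path to Theta:
  At Epsilon: gained [] -> total []
  At Alpha: gained ['Y341A'] -> total ['Y341A']
  At Theta: gained ['M294Y', 'R514F', 'C135H'] -> total ['C135H', 'M294Y', 'R514F', 'Y341A']
Mutations(Theta) = ['C135H', 'M294Y', 'R514F', 'Y341A']
Accumulating mutations along path to Zeta:
  At Epsilon: gained [] -> total []
  At Alpha: gained ['Y341A'] -> total ['Y341A']
  At Theta: gained ['M294Y', 'R514F', 'C135H'] -> total ['C135H', 'M294Y', 'R514F', 'Y341A']
  At Zeta: gained ['A969Q'] -> total ['A969Q', 'C135H', 'M294Y', 'R514F', 'Y341A']
Mutations(Zeta) = ['A969Q', 'C135H', 'M294Y', 'R514F', 'Y341A']
Intersection: ['C135H', 'M294Y', 'R514F', 'Y341A'] ∩ ['A969Q', 'C135H', 'M294Y', 'R514F', 'Y341A'] = ['C135H', 'M294Y', 'R514F', 'Y341A']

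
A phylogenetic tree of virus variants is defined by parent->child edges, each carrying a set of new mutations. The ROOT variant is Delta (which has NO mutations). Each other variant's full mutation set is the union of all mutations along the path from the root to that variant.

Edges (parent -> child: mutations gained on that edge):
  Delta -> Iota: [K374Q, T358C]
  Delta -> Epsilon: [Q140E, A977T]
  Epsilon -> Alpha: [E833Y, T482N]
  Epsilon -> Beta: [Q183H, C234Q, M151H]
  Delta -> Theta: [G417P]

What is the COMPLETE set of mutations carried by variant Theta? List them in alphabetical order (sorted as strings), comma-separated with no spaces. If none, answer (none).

Answer: G417P

Derivation:
At Delta: gained [] -> total []
At Theta: gained ['G417P'] -> total ['G417P']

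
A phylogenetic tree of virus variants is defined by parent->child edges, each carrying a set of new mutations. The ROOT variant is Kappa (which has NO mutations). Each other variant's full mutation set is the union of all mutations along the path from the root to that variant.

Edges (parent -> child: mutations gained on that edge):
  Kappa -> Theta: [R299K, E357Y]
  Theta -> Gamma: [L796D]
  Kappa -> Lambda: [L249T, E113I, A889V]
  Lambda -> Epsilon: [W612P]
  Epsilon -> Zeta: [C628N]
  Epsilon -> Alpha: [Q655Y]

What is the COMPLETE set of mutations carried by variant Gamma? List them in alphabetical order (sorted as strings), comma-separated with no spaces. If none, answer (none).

At Kappa: gained [] -> total []
At Theta: gained ['R299K', 'E357Y'] -> total ['E357Y', 'R299K']
At Gamma: gained ['L796D'] -> total ['E357Y', 'L796D', 'R299K']

Answer: E357Y,L796D,R299K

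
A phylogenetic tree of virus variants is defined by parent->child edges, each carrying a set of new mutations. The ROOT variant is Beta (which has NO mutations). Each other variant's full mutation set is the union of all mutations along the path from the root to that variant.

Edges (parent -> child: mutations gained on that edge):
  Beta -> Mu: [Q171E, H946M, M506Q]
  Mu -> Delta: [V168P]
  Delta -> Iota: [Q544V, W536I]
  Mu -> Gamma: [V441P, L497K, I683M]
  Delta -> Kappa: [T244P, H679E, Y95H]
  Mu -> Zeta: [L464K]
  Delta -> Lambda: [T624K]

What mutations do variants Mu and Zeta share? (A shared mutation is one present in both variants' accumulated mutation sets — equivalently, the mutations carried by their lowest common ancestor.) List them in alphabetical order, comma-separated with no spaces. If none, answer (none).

Answer: H946M,M506Q,Q171E

Derivation:
Accumulating mutations along path to Mu:
  At Beta: gained [] -> total []
  At Mu: gained ['Q171E', 'H946M', 'M506Q'] -> total ['H946M', 'M506Q', 'Q171E']
Mutations(Mu) = ['H946M', 'M506Q', 'Q171E']
Accumulating mutations along path to Zeta:
  At Beta: gained [] -> total []
  At Mu: gained ['Q171E', 'H946M', 'M506Q'] -> total ['H946M', 'M506Q', 'Q171E']
  At Zeta: gained ['L464K'] -> total ['H946M', 'L464K', 'M506Q', 'Q171E']
Mutations(Zeta) = ['H946M', 'L464K', 'M506Q', 'Q171E']
Intersection: ['H946M', 'M506Q', 'Q171E'] ∩ ['H946M', 'L464K', 'M506Q', 'Q171E'] = ['H946M', 'M506Q', 'Q171E']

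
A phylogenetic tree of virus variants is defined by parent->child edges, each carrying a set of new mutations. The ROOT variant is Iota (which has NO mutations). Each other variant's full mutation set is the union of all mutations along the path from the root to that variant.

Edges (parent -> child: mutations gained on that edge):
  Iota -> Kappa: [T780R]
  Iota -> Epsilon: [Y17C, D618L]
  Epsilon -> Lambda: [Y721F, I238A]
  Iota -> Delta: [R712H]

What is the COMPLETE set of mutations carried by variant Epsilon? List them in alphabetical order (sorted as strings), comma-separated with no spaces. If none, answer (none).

Answer: D618L,Y17C

Derivation:
At Iota: gained [] -> total []
At Epsilon: gained ['Y17C', 'D618L'] -> total ['D618L', 'Y17C']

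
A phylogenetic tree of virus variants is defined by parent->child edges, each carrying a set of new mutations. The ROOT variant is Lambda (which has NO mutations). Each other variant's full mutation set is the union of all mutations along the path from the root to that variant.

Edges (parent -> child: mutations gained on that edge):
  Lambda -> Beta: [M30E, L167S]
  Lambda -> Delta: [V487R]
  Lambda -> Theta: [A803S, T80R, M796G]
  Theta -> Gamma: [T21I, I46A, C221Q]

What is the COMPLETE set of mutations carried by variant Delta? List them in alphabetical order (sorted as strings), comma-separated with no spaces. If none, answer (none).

At Lambda: gained [] -> total []
At Delta: gained ['V487R'] -> total ['V487R']

Answer: V487R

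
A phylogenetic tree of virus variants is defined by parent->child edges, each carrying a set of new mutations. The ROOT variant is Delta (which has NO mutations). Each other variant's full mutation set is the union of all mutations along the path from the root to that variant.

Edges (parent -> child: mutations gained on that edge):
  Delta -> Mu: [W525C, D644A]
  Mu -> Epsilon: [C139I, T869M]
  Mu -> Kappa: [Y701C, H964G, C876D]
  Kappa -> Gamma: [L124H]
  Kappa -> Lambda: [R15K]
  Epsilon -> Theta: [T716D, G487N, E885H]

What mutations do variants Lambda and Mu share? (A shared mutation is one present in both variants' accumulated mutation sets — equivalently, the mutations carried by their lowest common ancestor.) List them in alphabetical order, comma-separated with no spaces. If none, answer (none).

Accumulating mutations along path to Lambda:
  At Delta: gained [] -> total []
  At Mu: gained ['W525C', 'D644A'] -> total ['D644A', 'W525C']
  At Kappa: gained ['Y701C', 'H964G', 'C876D'] -> total ['C876D', 'D644A', 'H964G', 'W525C', 'Y701C']
  At Lambda: gained ['R15K'] -> total ['C876D', 'D644A', 'H964G', 'R15K', 'W525C', 'Y701C']
Mutations(Lambda) = ['C876D', 'D644A', 'H964G', 'R15K', 'W525C', 'Y701C']
Accumulating mutations along path to Mu:
  At Delta: gained [] -> total []
  At Mu: gained ['W525C', 'D644A'] -> total ['D644A', 'W525C']
Mutations(Mu) = ['D644A', 'W525C']
Intersection: ['C876D', 'D644A', 'H964G', 'R15K', 'W525C', 'Y701C'] ∩ ['D644A', 'W525C'] = ['D644A', 'W525C']

Answer: D644A,W525C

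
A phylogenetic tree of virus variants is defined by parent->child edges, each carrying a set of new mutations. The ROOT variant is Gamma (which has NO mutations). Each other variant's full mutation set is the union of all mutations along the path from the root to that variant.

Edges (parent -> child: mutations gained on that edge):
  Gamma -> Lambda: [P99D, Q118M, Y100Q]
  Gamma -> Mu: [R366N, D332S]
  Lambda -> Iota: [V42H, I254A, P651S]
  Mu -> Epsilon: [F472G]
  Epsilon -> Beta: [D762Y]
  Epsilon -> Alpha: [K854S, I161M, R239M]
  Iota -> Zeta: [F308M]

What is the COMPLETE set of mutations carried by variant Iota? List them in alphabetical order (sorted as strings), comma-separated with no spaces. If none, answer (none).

Answer: I254A,P651S,P99D,Q118M,V42H,Y100Q

Derivation:
At Gamma: gained [] -> total []
At Lambda: gained ['P99D', 'Q118M', 'Y100Q'] -> total ['P99D', 'Q118M', 'Y100Q']
At Iota: gained ['V42H', 'I254A', 'P651S'] -> total ['I254A', 'P651S', 'P99D', 'Q118M', 'V42H', 'Y100Q']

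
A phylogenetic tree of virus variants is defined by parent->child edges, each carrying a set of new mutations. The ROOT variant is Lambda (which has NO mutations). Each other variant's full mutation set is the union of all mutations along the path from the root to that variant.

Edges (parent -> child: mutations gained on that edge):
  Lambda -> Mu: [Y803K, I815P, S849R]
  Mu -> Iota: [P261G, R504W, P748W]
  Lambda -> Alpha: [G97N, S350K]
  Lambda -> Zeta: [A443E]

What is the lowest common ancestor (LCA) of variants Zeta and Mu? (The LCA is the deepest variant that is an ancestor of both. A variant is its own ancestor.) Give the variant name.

Answer: Lambda

Derivation:
Path from root to Zeta: Lambda -> Zeta
  ancestors of Zeta: {Lambda, Zeta}
Path from root to Mu: Lambda -> Mu
  ancestors of Mu: {Lambda, Mu}
Common ancestors: {Lambda}
Walk up from Mu: Mu (not in ancestors of Zeta), Lambda (in ancestors of Zeta)
Deepest common ancestor (LCA) = Lambda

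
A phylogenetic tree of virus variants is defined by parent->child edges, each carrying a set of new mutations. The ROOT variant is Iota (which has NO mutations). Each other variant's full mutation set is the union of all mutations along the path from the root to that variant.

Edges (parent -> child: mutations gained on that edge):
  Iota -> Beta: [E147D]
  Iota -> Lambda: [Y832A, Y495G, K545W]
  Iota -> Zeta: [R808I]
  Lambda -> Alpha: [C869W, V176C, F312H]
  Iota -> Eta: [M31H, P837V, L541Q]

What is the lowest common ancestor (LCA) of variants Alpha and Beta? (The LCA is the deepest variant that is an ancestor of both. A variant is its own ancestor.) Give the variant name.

Path from root to Alpha: Iota -> Lambda -> Alpha
  ancestors of Alpha: {Iota, Lambda, Alpha}
Path from root to Beta: Iota -> Beta
  ancestors of Beta: {Iota, Beta}
Common ancestors: {Iota}
Walk up from Beta: Beta (not in ancestors of Alpha), Iota (in ancestors of Alpha)
Deepest common ancestor (LCA) = Iota

Answer: Iota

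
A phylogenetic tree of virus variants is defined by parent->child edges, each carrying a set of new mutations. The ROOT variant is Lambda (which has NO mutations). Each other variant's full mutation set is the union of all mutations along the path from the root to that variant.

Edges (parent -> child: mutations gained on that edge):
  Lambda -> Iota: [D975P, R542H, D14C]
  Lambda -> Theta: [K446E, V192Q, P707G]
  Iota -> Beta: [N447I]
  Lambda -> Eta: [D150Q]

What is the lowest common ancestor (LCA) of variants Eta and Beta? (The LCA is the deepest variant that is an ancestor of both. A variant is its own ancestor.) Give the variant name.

Answer: Lambda

Derivation:
Path from root to Eta: Lambda -> Eta
  ancestors of Eta: {Lambda, Eta}
Path from root to Beta: Lambda -> Iota -> Beta
  ancestors of Beta: {Lambda, Iota, Beta}
Common ancestors: {Lambda}
Walk up from Beta: Beta (not in ancestors of Eta), Iota (not in ancestors of Eta), Lambda (in ancestors of Eta)
Deepest common ancestor (LCA) = Lambda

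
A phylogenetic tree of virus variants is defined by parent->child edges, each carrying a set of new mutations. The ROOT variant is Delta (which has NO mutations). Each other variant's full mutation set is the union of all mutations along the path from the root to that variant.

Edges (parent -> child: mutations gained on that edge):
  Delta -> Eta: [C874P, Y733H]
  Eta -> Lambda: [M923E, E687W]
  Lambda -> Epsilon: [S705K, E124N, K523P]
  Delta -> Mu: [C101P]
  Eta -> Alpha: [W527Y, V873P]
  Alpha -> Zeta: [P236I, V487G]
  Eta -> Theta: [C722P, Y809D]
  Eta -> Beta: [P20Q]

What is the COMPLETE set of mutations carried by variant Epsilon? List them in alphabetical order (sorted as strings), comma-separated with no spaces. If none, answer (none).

At Delta: gained [] -> total []
At Eta: gained ['C874P', 'Y733H'] -> total ['C874P', 'Y733H']
At Lambda: gained ['M923E', 'E687W'] -> total ['C874P', 'E687W', 'M923E', 'Y733H']
At Epsilon: gained ['S705K', 'E124N', 'K523P'] -> total ['C874P', 'E124N', 'E687W', 'K523P', 'M923E', 'S705K', 'Y733H']

Answer: C874P,E124N,E687W,K523P,M923E,S705K,Y733H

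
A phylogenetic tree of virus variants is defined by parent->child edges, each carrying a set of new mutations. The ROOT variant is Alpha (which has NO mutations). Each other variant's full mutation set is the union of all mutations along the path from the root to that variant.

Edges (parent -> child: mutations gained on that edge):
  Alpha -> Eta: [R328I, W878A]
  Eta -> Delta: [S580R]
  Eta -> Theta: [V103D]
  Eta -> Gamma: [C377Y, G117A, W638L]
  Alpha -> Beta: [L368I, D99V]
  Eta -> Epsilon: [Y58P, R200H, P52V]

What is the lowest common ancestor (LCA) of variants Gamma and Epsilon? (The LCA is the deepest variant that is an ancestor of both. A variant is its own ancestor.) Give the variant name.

Path from root to Gamma: Alpha -> Eta -> Gamma
  ancestors of Gamma: {Alpha, Eta, Gamma}
Path from root to Epsilon: Alpha -> Eta -> Epsilon
  ancestors of Epsilon: {Alpha, Eta, Epsilon}
Common ancestors: {Alpha, Eta}
Walk up from Epsilon: Epsilon (not in ancestors of Gamma), Eta (in ancestors of Gamma), Alpha (in ancestors of Gamma)
Deepest common ancestor (LCA) = Eta

Answer: Eta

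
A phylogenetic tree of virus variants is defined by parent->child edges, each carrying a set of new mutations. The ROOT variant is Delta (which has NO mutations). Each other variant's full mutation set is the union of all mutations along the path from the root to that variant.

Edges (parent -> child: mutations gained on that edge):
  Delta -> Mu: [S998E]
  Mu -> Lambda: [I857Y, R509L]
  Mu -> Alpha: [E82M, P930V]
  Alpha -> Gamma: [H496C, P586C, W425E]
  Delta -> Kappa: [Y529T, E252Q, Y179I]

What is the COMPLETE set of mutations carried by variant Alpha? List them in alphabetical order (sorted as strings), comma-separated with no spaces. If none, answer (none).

Answer: E82M,P930V,S998E

Derivation:
At Delta: gained [] -> total []
At Mu: gained ['S998E'] -> total ['S998E']
At Alpha: gained ['E82M', 'P930V'] -> total ['E82M', 'P930V', 'S998E']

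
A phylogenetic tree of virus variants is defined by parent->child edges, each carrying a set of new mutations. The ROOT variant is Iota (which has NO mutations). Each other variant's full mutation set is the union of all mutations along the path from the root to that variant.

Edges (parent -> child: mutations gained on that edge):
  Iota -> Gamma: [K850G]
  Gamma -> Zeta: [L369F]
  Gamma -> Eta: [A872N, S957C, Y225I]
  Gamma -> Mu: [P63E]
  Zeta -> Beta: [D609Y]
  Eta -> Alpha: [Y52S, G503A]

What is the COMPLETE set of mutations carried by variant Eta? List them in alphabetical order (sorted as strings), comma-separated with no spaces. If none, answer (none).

Answer: A872N,K850G,S957C,Y225I

Derivation:
At Iota: gained [] -> total []
At Gamma: gained ['K850G'] -> total ['K850G']
At Eta: gained ['A872N', 'S957C', 'Y225I'] -> total ['A872N', 'K850G', 'S957C', 'Y225I']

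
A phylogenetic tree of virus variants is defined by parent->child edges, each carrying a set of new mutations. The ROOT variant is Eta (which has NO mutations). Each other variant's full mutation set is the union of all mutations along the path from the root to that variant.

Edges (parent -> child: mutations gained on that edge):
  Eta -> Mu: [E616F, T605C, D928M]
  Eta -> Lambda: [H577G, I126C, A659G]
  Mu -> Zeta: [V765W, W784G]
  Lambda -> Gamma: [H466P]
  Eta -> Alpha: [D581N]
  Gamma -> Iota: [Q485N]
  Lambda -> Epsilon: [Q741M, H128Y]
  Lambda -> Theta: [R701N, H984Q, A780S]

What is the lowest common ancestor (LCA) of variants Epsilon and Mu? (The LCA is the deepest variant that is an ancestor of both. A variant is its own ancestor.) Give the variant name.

Path from root to Epsilon: Eta -> Lambda -> Epsilon
  ancestors of Epsilon: {Eta, Lambda, Epsilon}
Path from root to Mu: Eta -> Mu
  ancestors of Mu: {Eta, Mu}
Common ancestors: {Eta}
Walk up from Mu: Mu (not in ancestors of Epsilon), Eta (in ancestors of Epsilon)
Deepest common ancestor (LCA) = Eta

Answer: Eta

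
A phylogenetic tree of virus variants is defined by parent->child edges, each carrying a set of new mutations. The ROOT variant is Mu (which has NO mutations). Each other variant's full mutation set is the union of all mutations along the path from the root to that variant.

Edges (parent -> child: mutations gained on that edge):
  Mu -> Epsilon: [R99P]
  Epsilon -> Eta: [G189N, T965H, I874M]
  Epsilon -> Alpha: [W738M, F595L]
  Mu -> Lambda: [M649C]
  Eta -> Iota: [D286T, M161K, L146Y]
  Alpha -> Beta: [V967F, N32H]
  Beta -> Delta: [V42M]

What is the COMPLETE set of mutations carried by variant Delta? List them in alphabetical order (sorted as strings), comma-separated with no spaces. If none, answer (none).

At Mu: gained [] -> total []
At Epsilon: gained ['R99P'] -> total ['R99P']
At Alpha: gained ['W738M', 'F595L'] -> total ['F595L', 'R99P', 'W738M']
At Beta: gained ['V967F', 'N32H'] -> total ['F595L', 'N32H', 'R99P', 'V967F', 'W738M']
At Delta: gained ['V42M'] -> total ['F595L', 'N32H', 'R99P', 'V42M', 'V967F', 'W738M']

Answer: F595L,N32H,R99P,V42M,V967F,W738M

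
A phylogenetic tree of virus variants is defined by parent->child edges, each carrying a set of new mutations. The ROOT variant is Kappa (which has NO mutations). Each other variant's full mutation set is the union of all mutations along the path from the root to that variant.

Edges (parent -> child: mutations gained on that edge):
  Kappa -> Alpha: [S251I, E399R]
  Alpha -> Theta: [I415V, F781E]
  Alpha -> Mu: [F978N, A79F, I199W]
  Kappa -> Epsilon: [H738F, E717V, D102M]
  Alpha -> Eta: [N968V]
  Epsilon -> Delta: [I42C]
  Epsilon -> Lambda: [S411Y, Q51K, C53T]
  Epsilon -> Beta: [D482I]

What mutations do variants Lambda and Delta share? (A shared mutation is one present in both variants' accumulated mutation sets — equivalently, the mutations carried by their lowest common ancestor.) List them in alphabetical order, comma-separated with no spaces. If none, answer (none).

Accumulating mutations along path to Lambda:
  At Kappa: gained [] -> total []
  At Epsilon: gained ['H738F', 'E717V', 'D102M'] -> total ['D102M', 'E717V', 'H738F']
  At Lambda: gained ['S411Y', 'Q51K', 'C53T'] -> total ['C53T', 'D102M', 'E717V', 'H738F', 'Q51K', 'S411Y']
Mutations(Lambda) = ['C53T', 'D102M', 'E717V', 'H738F', 'Q51K', 'S411Y']
Accumulating mutations along path to Delta:
  At Kappa: gained [] -> total []
  At Epsilon: gained ['H738F', 'E717V', 'D102M'] -> total ['D102M', 'E717V', 'H738F']
  At Delta: gained ['I42C'] -> total ['D102M', 'E717V', 'H738F', 'I42C']
Mutations(Delta) = ['D102M', 'E717V', 'H738F', 'I42C']
Intersection: ['C53T', 'D102M', 'E717V', 'H738F', 'Q51K', 'S411Y'] ∩ ['D102M', 'E717V', 'H738F', 'I42C'] = ['D102M', 'E717V', 'H738F']

Answer: D102M,E717V,H738F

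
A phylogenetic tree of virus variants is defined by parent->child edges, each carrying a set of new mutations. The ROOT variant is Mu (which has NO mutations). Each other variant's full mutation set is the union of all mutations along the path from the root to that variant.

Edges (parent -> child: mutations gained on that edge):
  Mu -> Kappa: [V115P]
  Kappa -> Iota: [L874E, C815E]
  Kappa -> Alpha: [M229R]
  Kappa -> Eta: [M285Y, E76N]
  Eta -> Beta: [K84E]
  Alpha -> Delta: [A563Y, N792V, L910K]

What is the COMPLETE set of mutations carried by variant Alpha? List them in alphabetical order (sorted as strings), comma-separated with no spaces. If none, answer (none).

Answer: M229R,V115P

Derivation:
At Mu: gained [] -> total []
At Kappa: gained ['V115P'] -> total ['V115P']
At Alpha: gained ['M229R'] -> total ['M229R', 'V115P']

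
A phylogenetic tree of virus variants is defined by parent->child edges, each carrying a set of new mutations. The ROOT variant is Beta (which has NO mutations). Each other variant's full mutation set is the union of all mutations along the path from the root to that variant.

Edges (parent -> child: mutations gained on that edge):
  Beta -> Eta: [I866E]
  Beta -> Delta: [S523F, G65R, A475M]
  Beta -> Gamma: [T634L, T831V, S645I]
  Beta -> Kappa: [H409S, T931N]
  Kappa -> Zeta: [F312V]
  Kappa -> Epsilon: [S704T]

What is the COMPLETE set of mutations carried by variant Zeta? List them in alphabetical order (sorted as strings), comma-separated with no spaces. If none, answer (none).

At Beta: gained [] -> total []
At Kappa: gained ['H409S', 'T931N'] -> total ['H409S', 'T931N']
At Zeta: gained ['F312V'] -> total ['F312V', 'H409S', 'T931N']

Answer: F312V,H409S,T931N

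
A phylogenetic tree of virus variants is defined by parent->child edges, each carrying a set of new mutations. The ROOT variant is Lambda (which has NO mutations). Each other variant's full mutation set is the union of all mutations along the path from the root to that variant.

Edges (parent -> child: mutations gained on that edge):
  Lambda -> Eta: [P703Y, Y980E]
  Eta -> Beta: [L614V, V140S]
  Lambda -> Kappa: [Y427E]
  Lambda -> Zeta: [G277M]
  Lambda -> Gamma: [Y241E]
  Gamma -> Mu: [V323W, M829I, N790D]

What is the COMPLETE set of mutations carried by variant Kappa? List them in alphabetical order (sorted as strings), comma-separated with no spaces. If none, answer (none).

Answer: Y427E

Derivation:
At Lambda: gained [] -> total []
At Kappa: gained ['Y427E'] -> total ['Y427E']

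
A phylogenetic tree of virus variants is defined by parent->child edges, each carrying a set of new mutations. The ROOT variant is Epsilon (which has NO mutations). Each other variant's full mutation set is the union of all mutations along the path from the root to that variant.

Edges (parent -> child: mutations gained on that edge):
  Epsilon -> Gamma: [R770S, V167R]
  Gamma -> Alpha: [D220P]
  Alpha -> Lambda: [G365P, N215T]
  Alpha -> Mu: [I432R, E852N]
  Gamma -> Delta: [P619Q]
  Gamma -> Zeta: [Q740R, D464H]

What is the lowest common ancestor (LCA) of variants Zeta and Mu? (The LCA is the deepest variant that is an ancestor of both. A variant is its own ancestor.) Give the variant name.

Path from root to Zeta: Epsilon -> Gamma -> Zeta
  ancestors of Zeta: {Epsilon, Gamma, Zeta}
Path from root to Mu: Epsilon -> Gamma -> Alpha -> Mu
  ancestors of Mu: {Epsilon, Gamma, Alpha, Mu}
Common ancestors: {Epsilon, Gamma}
Walk up from Mu: Mu (not in ancestors of Zeta), Alpha (not in ancestors of Zeta), Gamma (in ancestors of Zeta), Epsilon (in ancestors of Zeta)
Deepest common ancestor (LCA) = Gamma

Answer: Gamma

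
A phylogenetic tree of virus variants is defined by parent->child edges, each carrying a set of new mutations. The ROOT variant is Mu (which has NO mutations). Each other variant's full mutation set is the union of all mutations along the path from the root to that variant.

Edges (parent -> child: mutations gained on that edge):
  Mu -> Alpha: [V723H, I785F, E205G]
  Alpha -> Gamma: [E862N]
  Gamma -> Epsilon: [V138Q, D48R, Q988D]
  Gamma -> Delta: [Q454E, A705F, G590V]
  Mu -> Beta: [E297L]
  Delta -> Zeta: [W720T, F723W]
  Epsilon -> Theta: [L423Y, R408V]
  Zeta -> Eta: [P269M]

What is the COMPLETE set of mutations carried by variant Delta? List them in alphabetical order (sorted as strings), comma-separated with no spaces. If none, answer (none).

At Mu: gained [] -> total []
At Alpha: gained ['V723H', 'I785F', 'E205G'] -> total ['E205G', 'I785F', 'V723H']
At Gamma: gained ['E862N'] -> total ['E205G', 'E862N', 'I785F', 'V723H']
At Delta: gained ['Q454E', 'A705F', 'G590V'] -> total ['A705F', 'E205G', 'E862N', 'G590V', 'I785F', 'Q454E', 'V723H']

Answer: A705F,E205G,E862N,G590V,I785F,Q454E,V723H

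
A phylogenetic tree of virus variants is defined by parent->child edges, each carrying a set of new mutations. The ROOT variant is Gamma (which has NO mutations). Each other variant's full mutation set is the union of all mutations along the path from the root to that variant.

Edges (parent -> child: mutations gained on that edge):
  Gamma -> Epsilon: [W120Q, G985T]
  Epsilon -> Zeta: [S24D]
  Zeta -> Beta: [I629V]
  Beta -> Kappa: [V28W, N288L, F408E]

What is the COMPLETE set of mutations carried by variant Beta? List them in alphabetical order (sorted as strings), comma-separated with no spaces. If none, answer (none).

At Gamma: gained [] -> total []
At Epsilon: gained ['W120Q', 'G985T'] -> total ['G985T', 'W120Q']
At Zeta: gained ['S24D'] -> total ['G985T', 'S24D', 'W120Q']
At Beta: gained ['I629V'] -> total ['G985T', 'I629V', 'S24D', 'W120Q']

Answer: G985T,I629V,S24D,W120Q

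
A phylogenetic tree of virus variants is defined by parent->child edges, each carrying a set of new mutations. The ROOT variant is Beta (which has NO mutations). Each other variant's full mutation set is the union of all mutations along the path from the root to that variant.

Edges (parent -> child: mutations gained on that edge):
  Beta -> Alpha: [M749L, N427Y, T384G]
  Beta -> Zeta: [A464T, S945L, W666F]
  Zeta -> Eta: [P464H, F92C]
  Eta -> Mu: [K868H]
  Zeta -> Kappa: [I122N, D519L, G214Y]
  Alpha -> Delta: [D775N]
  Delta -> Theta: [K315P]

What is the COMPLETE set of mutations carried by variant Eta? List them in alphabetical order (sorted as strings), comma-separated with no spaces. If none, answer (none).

At Beta: gained [] -> total []
At Zeta: gained ['A464T', 'S945L', 'W666F'] -> total ['A464T', 'S945L', 'W666F']
At Eta: gained ['P464H', 'F92C'] -> total ['A464T', 'F92C', 'P464H', 'S945L', 'W666F']

Answer: A464T,F92C,P464H,S945L,W666F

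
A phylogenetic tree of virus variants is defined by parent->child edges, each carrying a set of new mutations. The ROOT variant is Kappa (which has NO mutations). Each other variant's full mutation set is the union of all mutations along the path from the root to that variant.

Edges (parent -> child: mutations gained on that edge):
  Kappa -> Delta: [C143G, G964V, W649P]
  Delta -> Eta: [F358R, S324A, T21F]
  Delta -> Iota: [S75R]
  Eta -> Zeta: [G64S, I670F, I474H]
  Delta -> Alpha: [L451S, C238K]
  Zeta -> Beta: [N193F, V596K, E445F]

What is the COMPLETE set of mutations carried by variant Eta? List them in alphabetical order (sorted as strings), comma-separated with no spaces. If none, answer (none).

Answer: C143G,F358R,G964V,S324A,T21F,W649P

Derivation:
At Kappa: gained [] -> total []
At Delta: gained ['C143G', 'G964V', 'W649P'] -> total ['C143G', 'G964V', 'W649P']
At Eta: gained ['F358R', 'S324A', 'T21F'] -> total ['C143G', 'F358R', 'G964V', 'S324A', 'T21F', 'W649P']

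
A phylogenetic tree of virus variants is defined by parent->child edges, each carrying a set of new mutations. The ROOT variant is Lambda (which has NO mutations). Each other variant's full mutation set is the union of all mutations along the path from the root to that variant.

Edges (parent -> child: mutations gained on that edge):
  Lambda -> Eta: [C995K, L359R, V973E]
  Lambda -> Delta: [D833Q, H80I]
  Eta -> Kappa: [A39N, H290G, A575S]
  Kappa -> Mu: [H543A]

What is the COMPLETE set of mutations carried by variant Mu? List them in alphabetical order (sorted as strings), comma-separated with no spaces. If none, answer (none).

Answer: A39N,A575S,C995K,H290G,H543A,L359R,V973E

Derivation:
At Lambda: gained [] -> total []
At Eta: gained ['C995K', 'L359R', 'V973E'] -> total ['C995K', 'L359R', 'V973E']
At Kappa: gained ['A39N', 'H290G', 'A575S'] -> total ['A39N', 'A575S', 'C995K', 'H290G', 'L359R', 'V973E']
At Mu: gained ['H543A'] -> total ['A39N', 'A575S', 'C995K', 'H290G', 'H543A', 'L359R', 'V973E']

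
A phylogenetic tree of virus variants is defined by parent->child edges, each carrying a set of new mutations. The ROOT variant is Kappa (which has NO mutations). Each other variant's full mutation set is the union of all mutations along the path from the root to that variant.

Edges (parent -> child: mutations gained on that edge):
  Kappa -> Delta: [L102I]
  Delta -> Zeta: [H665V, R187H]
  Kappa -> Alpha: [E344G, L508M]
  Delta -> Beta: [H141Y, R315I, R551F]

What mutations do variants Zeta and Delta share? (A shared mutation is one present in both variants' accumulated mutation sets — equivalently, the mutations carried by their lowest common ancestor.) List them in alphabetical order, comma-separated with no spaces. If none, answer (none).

Accumulating mutations along path to Zeta:
  At Kappa: gained [] -> total []
  At Delta: gained ['L102I'] -> total ['L102I']
  At Zeta: gained ['H665V', 'R187H'] -> total ['H665V', 'L102I', 'R187H']
Mutations(Zeta) = ['H665V', 'L102I', 'R187H']
Accumulating mutations along path to Delta:
  At Kappa: gained [] -> total []
  At Delta: gained ['L102I'] -> total ['L102I']
Mutations(Delta) = ['L102I']
Intersection: ['H665V', 'L102I', 'R187H'] ∩ ['L102I'] = ['L102I']

Answer: L102I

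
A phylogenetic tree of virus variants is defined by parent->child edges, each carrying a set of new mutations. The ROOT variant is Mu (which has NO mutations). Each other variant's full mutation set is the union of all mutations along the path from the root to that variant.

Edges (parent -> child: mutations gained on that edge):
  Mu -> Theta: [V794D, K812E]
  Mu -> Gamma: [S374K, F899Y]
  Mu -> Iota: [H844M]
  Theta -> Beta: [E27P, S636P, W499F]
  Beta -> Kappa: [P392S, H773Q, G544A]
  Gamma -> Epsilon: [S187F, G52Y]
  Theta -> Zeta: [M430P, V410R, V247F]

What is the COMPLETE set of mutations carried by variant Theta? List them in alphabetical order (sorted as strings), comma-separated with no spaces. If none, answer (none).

At Mu: gained [] -> total []
At Theta: gained ['V794D', 'K812E'] -> total ['K812E', 'V794D']

Answer: K812E,V794D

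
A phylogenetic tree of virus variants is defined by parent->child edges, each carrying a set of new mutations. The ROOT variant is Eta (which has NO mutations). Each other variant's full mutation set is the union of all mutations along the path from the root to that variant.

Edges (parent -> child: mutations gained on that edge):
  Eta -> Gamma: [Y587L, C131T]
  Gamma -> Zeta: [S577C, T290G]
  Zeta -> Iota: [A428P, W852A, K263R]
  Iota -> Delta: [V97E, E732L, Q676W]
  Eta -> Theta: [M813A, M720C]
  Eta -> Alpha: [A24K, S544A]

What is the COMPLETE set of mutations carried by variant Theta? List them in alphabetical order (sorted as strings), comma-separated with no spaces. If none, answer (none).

Answer: M720C,M813A

Derivation:
At Eta: gained [] -> total []
At Theta: gained ['M813A', 'M720C'] -> total ['M720C', 'M813A']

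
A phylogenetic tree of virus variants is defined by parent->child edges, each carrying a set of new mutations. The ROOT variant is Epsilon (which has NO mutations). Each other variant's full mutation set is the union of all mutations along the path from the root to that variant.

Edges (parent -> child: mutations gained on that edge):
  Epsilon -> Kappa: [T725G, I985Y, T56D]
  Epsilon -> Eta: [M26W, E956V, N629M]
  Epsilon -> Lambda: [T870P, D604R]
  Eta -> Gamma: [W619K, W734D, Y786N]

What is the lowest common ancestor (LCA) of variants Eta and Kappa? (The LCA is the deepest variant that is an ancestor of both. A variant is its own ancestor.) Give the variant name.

Path from root to Eta: Epsilon -> Eta
  ancestors of Eta: {Epsilon, Eta}
Path from root to Kappa: Epsilon -> Kappa
  ancestors of Kappa: {Epsilon, Kappa}
Common ancestors: {Epsilon}
Walk up from Kappa: Kappa (not in ancestors of Eta), Epsilon (in ancestors of Eta)
Deepest common ancestor (LCA) = Epsilon

Answer: Epsilon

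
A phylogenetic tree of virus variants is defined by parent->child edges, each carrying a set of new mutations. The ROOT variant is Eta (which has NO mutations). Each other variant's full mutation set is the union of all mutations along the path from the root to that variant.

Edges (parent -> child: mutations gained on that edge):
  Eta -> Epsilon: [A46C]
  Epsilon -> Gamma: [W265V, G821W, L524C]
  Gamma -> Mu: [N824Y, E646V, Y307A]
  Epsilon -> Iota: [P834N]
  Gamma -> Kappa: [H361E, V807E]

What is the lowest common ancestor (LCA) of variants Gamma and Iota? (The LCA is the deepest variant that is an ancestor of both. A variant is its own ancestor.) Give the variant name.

Answer: Epsilon

Derivation:
Path from root to Gamma: Eta -> Epsilon -> Gamma
  ancestors of Gamma: {Eta, Epsilon, Gamma}
Path from root to Iota: Eta -> Epsilon -> Iota
  ancestors of Iota: {Eta, Epsilon, Iota}
Common ancestors: {Eta, Epsilon}
Walk up from Iota: Iota (not in ancestors of Gamma), Epsilon (in ancestors of Gamma), Eta (in ancestors of Gamma)
Deepest common ancestor (LCA) = Epsilon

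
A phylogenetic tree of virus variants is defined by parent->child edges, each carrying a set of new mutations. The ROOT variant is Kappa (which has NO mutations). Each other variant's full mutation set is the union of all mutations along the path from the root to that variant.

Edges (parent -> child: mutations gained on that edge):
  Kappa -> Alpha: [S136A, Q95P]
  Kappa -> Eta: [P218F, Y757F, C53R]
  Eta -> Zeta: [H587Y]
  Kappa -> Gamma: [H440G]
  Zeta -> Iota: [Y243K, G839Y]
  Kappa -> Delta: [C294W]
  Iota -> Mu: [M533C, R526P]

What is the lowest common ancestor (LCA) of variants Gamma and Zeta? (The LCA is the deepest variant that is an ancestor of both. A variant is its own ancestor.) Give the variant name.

Path from root to Gamma: Kappa -> Gamma
  ancestors of Gamma: {Kappa, Gamma}
Path from root to Zeta: Kappa -> Eta -> Zeta
  ancestors of Zeta: {Kappa, Eta, Zeta}
Common ancestors: {Kappa}
Walk up from Zeta: Zeta (not in ancestors of Gamma), Eta (not in ancestors of Gamma), Kappa (in ancestors of Gamma)
Deepest common ancestor (LCA) = Kappa

Answer: Kappa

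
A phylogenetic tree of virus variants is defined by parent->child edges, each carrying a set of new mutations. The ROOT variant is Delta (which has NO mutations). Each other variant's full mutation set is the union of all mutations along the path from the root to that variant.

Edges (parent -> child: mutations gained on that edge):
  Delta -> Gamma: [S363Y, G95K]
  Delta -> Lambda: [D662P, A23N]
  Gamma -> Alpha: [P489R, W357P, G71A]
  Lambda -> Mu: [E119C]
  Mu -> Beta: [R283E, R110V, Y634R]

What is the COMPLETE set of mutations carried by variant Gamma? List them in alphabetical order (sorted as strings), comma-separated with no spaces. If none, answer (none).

Answer: G95K,S363Y

Derivation:
At Delta: gained [] -> total []
At Gamma: gained ['S363Y', 'G95K'] -> total ['G95K', 'S363Y']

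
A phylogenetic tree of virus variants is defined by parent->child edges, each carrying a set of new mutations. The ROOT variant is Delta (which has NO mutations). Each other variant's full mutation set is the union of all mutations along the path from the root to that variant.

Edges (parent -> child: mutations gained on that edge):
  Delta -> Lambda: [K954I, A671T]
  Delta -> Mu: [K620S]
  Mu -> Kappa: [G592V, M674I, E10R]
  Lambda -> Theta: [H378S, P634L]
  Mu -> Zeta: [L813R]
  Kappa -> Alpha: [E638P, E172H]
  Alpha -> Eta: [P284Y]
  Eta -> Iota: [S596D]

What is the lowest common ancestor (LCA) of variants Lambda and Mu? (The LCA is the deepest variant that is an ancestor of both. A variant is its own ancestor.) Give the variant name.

Path from root to Lambda: Delta -> Lambda
  ancestors of Lambda: {Delta, Lambda}
Path from root to Mu: Delta -> Mu
  ancestors of Mu: {Delta, Mu}
Common ancestors: {Delta}
Walk up from Mu: Mu (not in ancestors of Lambda), Delta (in ancestors of Lambda)
Deepest common ancestor (LCA) = Delta

Answer: Delta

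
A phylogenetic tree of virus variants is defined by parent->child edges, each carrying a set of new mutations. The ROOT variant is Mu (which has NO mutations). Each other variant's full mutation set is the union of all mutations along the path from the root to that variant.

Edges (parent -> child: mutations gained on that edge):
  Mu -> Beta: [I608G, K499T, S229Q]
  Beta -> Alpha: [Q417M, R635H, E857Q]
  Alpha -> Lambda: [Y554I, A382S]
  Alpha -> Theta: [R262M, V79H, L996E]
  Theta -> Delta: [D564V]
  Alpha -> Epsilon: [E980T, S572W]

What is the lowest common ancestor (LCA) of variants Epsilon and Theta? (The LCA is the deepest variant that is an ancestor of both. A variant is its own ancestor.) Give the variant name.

Path from root to Epsilon: Mu -> Beta -> Alpha -> Epsilon
  ancestors of Epsilon: {Mu, Beta, Alpha, Epsilon}
Path from root to Theta: Mu -> Beta -> Alpha -> Theta
  ancestors of Theta: {Mu, Beta, Alpha, Theta}
Common ancestors: {Mu, Beta, Alpha}
Walk up from Theta: Theta (not in ancestors of Epsilon), Alpha (in ancestors of Epsilon), Beta (in ancestors of Epsilon), Mu (in ancestors of Epsilon)
Deepest common ancestor (LCA) = Alpha

Answer: Alpha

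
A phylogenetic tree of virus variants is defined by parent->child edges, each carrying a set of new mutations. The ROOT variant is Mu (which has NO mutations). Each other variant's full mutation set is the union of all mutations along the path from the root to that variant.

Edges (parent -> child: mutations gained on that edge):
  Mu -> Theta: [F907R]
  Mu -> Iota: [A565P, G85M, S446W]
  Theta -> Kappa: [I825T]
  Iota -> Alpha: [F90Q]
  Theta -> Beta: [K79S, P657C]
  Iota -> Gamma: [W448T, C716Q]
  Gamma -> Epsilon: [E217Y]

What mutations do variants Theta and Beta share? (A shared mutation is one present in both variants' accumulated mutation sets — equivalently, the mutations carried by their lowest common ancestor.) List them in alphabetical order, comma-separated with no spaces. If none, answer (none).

Answer: F907R

Derivation:
Accumulating mutations along path to Theta:
  At Mu: gained [] -> total []
  At Theta: gained ['F907R'] -> total ['F907R']
Mutations(Theta) = ['F907R']
Accumulating mutations along path to Beta:
  At Mu: gained [] -> total []
  At Theta: gained ['F907R'] -> total ['F907R']
  At Beta: gained ['K79S', 'P657C'] -> total ['F907R', 'K79S', 'P657C']
Mutations(Beta) = ['F907R', 'K79S', 'P657C']
Intersection: ['F907R'] ∩ ['F907R', 'K79S', 'P657C'] = ['F907R']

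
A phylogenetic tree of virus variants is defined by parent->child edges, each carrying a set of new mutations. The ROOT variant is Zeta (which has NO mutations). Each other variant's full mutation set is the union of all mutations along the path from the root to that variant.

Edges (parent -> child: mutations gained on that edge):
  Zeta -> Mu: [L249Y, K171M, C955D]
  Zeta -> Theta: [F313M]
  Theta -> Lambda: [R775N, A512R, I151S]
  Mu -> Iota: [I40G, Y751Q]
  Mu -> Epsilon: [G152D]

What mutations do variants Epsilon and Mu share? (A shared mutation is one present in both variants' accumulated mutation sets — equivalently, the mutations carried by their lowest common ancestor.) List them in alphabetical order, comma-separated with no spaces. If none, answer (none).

Accumulating mutations along path to Epsilon:
  At Zeta: gained [] -> total []
  At Mu: gained ['L249Y', 'K171M', 'C955D'] -> total ['C955D', 'K171M', 'L249Y']
  At Epsilon: gained ['G152D'] -> total ['C955D', 'G152D', 'K171M', 'L249Y']
Mutations(Epsilon) = ['C955D', 'G152D', 'K171M', 'L249Y']
Accumulating mutations along path to Mu:
  At Zeta: gained [] -> total []
  At Mu: gained ['L249Y', 'K171M', 'C955D'] -> total ['C955D', 'K171M', 'L249Y']
Mutations(Mu) = ['C955D', 'K171M', 'L249Y']
Intersection: ['C955D', 'G152D', 'K171M', 'L249Y'] ∩ ['C955D', 'K171M', 'L249Y'] = ['C955D', 'K171M', 'L249Y']

Answer: C955D,K171M,L249Y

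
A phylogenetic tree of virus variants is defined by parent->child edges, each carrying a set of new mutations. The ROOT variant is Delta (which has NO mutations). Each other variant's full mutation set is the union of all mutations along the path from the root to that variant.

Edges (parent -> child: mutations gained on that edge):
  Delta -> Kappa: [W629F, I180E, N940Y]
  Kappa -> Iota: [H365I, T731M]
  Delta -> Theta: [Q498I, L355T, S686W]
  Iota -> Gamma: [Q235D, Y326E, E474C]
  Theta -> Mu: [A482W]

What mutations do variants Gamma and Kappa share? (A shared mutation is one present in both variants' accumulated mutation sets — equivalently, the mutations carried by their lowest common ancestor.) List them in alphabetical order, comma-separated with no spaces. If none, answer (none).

Answer: I180E,N940Y,W629F

Derivation:
Accumulating mutations along path to Gamma:
  At Delta: gained [] -> total []
  At Kappa: gained ['W629F', 'I180E', 'N940Y'] -> total ['I180E', 'N940Y', 'W629F']
  At Iota: gained ['H365I', 'T731M'] -> total ['H365I', 'I180E', 'N940Y', 'T731M', 'W629F']
  At Gamma: gained ['Q235D', 'Y326E', 'E474C'] -> total ['E474C', 'H365I', 'I180E', 'N940Y', 'Q235D', 'T731M', 'W629F', 'Y326E']
Mutations(Gamma) = ['E474C', 'H365I', 'I180E', 'N940Y', 'Q235D', 'T731M', 'W629F', 'Y326E']
Accumulating mutations along path to Kappa:
  At Delta: gained [] -> total []
  At Kappa: gained ['W629F', 'I180E', 'N940Y'] -> total ['I180E', 'N940Y', 'W629F']
Mutations(Kappa) = ['I180E', 'N940Y', 'W629F']
Intersection: ['E474C', 'H365I', 'I180E', 'N940Y', 'Q235D', 'T731M', 'W629F', 'Y326E'] ∩ ['I180E', 'N940Y', 'W629F'] = ['I180E', 'N940Y', 'W629F']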